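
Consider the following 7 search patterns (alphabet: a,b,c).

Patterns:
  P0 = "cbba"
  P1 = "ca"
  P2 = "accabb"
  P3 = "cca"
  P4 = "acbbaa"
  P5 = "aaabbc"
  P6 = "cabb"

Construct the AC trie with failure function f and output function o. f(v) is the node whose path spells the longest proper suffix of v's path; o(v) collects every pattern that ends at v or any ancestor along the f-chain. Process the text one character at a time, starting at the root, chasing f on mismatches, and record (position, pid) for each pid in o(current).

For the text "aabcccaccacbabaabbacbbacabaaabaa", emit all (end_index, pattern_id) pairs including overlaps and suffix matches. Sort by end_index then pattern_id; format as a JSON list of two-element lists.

Build automaton:
Trie nodes:
  n0 'ε': a→6 c→1
  n1 'c': a→5 b→2 c→12
  n2 'cb': b→3
  n3 'cbb': a→4
  n4 'cbba': ·  ←P0
  n5 'ca': b→23  ←P1
  n6 'a': a→18 c→7
  n7 'ac': b→14 c→8
  n8 'acc': a→9
  n9 'acca': b→10
  n10 'accab': b→11
  n11 'accabb': ·  ←P2
  n12 'cc': a→13
  n13 'cca': ·  ←P3
  n14 'acb': b→15
  n15 'acbb': a→16
  n16 'acbba': a→17
  n17 'acbbaa': ·  ←P4
  n18 'aa': a→19
  n19 'aaa': b→20
  n20 'aaab': b→21
  n21 'aaabb': c→22
  n22 'aaabbc': ·  ←P5
  n23 'cab': b→24
  n24 'cabb': ·  ←P6

Failure links (BFS by depth):
  n1('c'): parent n0 fail=0; on 'c' 0 → fail=0;  out ∅∪∅=∅
  n6('a'): parent n0 fail=0; on 'a' 0 → fail=0;  out ∅∪∅=∅
  n2('cb'): parent n1 fail=0; on 'b' 0 → fail=0;  out ∅∪∅=∅
  n5('ca'): parent n1 fail=0; on 'a' 0 → fail=6;  out {1}∪∅={1}
  n7('ac'): parent n6 fail=0; on 'c' 0 → fail=1;  out ∅∪∅=∅
  n12('cc'): parent n1 fail=0; on 'c' 0 → fail=1;  out ∅∪∅=∅
  n18('aa'): parent n6 fail=0; on 'a' 0 → fail=6;  out ∅∪∅=∅
  n3('cbb'): parent n2 fail=0; on 'b' 0 → fail=0;  out ∅∪∅=∅
  n8('acc'): parent n7 fail=1; on 'c' 1 → fail=12;  out ∅∪∅=∅
  n13('cca'): parent n12 fail=1; on 'a' 1 → fail=5;  out {3}∪{1}={1,3}
  n14('acb'): parent n7 fail=1; on 'b' 1 → fail=2;  out ∅∪∅=∅
  n19('aaa'): parent n18 fail=6; on 'a' 6 → fail=18;  out ∅∪∅=∅
  n23('cab'): parent n5 fail=6; on 'b' 6→0 → fail=0;  out ∅∪∅=∅
  n4('cbba'): parent n3 fail=0; on 'a' 0 → fail=6;  out {0}∪∅={0}
  n9('acca'): parent n8 fail=12; on 'a' 12 → fail=13;  out ∅∪{1,3}={1,3}
  n15('acbb'): parent n14 fail=2; on 'b' 2 → fail=3;  out ∅∪∅=∅
  n20('aaab'): parent n19 fail=18; on 'b' 18→6→0 → fail=0;  out ∅∪∅=∅
  n24('cabb'): parent n23 fail=0; on 'b' 0 → fail=0;  out {6}∪∅={6}
  n10('accab'): parent n9 fail=13; on 'b' 13→5 → fail=23;  out ∅∪∅=∅
  n16('acbba'): parent n15 fail=3; on 'a' 3 → fail=4;  out ∅∪{0}={0}
  n21('aaabb'): parent n20 fail=0; on 'b' 0 → fail=0;  out ∅∪∅=∅
  n11('accabb'): parent n10 fail=23; on 'b' 23 → fail=24;  out {2}∪{6}={2,6}
  n17('acbbaa'): parent n16 fail=4; on 'a' 4→6 → fail=18;  out {4}∪∅={4}
  n22('aaabbc'): parent n21 fail=0; on 'c' 0 → fail=1;  out {5}∪∅={5}

Run:
[0] read 'a'  n0⇒n6
[1] read 'a'  n6⇒n18
[2] read 'b'  n18⇒n0 (via fail)
[3] read 'c'  n0⇒n1
[4] read 'c'  n1⇒n12
[5] read 'c'  n12⇒n12 (via fail)
[6] read 'a'  n12⇒n13  ** P1@[5:6],P3@[4:6]
[7] read 'c'  n13⇒n7 (via fail)
[8] read 'c'  n7⇒n8
[9] read 'a'  n8⇒n9  ** P1@[8:9],P3@[7:9]
[10] read 'c'  n9⇒n7 (via fail)
[11] read 'b'  n7⇒n14
[12] read 'a'  n14⇒n6 (via fail)
[13] read 'b'  n6⇒n0 (via fail)
[14] read 'a'  n0⇒n6
[15] read 'a'  n6⇒n18
[16] read 'b'  n18⇒n0 (via fail)
[17] read 'b'  n0⇒n0
[18] read 'a'  n0⇒n6
[19] read 'c'  n6⇒n7
[20] read 'b'  n7⇒n14
[21] read 'b'  n14⇒n15
[22] read 'a'  n15⇒n16  ** P0@[19:22]
[23] read 'c'  n16⇒n7 (via fail)
[24] read 'a'  n7⇒n5 (via fail)  ** P1@[23:24]
[25] read 'b'  n5⇒n23
[26] read 'a'  n23⇒n6 (via fail)
[27] read 'a'  n6⇒n18
[28] read 'a'  n18⇒n19
[29] read 'b'  n19⇒n20
[30] read 'a'  n20⇒n6 (via fail)
[31] read 'a'  n6⇒n18

Result: [[6,1],[6,3],[9,1],[9,3],[22,0],[24,1]]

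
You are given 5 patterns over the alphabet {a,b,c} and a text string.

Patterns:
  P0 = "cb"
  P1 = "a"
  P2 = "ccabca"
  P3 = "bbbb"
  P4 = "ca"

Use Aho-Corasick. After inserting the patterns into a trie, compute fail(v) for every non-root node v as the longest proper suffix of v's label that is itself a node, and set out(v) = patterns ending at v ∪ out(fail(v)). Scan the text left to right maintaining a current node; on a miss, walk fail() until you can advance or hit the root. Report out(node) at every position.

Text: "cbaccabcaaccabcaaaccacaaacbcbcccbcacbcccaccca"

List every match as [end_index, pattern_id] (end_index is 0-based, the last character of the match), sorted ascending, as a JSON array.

Construct AC machine:
Trie (insert patterns):
  0='ε' goto a→3 b→9 c→1
  1='c' goto a→13 b→2 c→4
  2='cb' goto ·  [P0 ends]
  3='a' goto ·  [P1 ends]
  4='cc' goto a→5
  5='cca' goto b→6
  6='ccab' goto c→7
  7='ccabc' goto a→8
  8='ccabca' goto ·  [P2 ends]
  9='b' goto b→10
  10='bb' goto b→11
  11='bbb' goto b→12
  12='bbbb' goto ·  [P3 ends]
  13='ca' goto ·  [P4 ends]

BFS fail/out derivation:
  n1('c'): parent n0 fail=0; on 'c' 0 → fail=0;  out ∅∪∅=∅
  n3('a'): parent n0 fail=0; on 'a' 0 → fail=0;  out {1}∪∅={1}
  n9('b'): parent n0 fail=0; on 'b' 0 → fail=0;  out ∅∪∅=∅
  n2('cb'): parent n1 fail=0; on 'b' 0 → fail=9;  out {0}∪∅={0}
  n4('cc'): parent n1 fail=0; on 'c' 0 → fail=1;  out ∅∪∅=∅
  n10('bb'): parent n9 fail=0; on 'b' 0 → fail=9;  out ∅∪∅=∅
  n13('ca'): parent n1 fail=0; on 'a' 0 → fail=3;  out {4}∪{1}={1,4}
  n5('cca'): parent n4 fail=1; on 'a' 1 → fail=13;  out ∅∪{1,4}={1,4}
  n11('bbb'): parent n10 fail=9; on 'b' 9 → fail=10;  out ∅∪∅=∅
  n6('ccab'): parent n5 fail=13; on 'b' 13→3→0 → fail=9;  out ∅∪∅=∅
  n12('bbbb'): parent n11 fail=10; on 'b' 10 → fail=11;  out {3}∪∅={3}
  n7('ccabc'): parent n6 fail=9; on 'c' 9→0 → fail=1;  out ∅∪∅=∅
  n8('ccabca'): parent n7 fail=1; on 'a' 1 → fail=13;  out {2}∪{1,4}={1,2,4}

Text stream:
i=0 'c': node 0→1
i=1 'b': node 1→2  ** P0@[0:1]
i=2 'a': node 2→3 (fail-walked)  ** P1@[2:2]
i=3 'c': node 3→1 (fail-walked)
i=4 'c': node 1→4
i=5 'a': node 4→5  ** P1@[5:5],P4@[4:5]
i=6 'b': node 5→6
i=7 'c': node 6→7
i=8 'a': node 7→8  ** P1@[8:8],P2@[3:8],P4@[7:8]
i=9 'a': node 8→3 (fail-walked)  ** P1@[9:9]
i=10 'c': node 3→1 (fail-walked)
i=11 'c': node 1→4
i=12 'a': node 4→5  ** P1@[12:12],P4@[11:12]
i=13 'b': node 5→6
i=14 'c': node 6→7
i=15 'a': node 7→8  ** P1@[15:15],P2@[10:15],P4@[14:15]
i=16 'a': node 8→3 (fail-walked)  ** P1@[16:16]
i=17 'a': node 3→3 (fail-walked)  ** P1@[17:17]
i=18 'c': node 3→1 (fail-walked)
i=19 'c': node 1→4
i=20 'a': node 4→5  ** P1@[20:20],P4@[19:20]
i=21 'c': node 5→1 (fail-walked)
i=22 'a': node 1→13  ** P1@[22:22],P4@[21:22]
i=23 'a': node 13→3 (fail-walked)  ** P1@[23:23]
i=24 'a': node 3→3 (fail-walked)  ** P1@[24:24]
i=25 'c': node 3→1 (fail-walked)
i=26 'b': node 1→2  ** P0@[25:26]
i=27 'c': node 2→1 (fail-walked)
i=28 'b': node 1→2  ** P0@[27:28]
i=29 'c': node 2→1 (fail-walked)
i=30 'c': node 1→4
i=31 'c': node 4→4 (fail-walked)
i=32 'b': node 4→2 (fail-walked)  ** P0@[31:32]
i=33 'c': node 2→1 (fail-walked)
i=34 'a': node 1→13  ** P1@[34:34],P4@[33:34]
i=35 'c': node 13→1 (fail-walked)
i=36 'b': node 1→2  ** P0@[35:36]
i=37 'c': node 2→1 (fail-walked)
i=38 'c': node 1→4
i=39 'c': node 4→4 (fail-walked)
i=40 'a': node 4→5  ** P1@[40:40],P4@[39:40]
i=41 'c': node 5→1 (fail-walked)
i=42 'c': node 1→4
i=43 'c': node 4→4 (fail-walked)
i=44 'a': node 4→5  ** P1@[44:44],P4@[43:44]

Matches: [[1,0],[2,1],[5,1],[5,4],[8,1],[8,2],[8,4],[9,1],[12,1],[12,4],[15,1],[15,2],[15,4],[16,1],[17,1],[20,1],[20,4],[22,1],[22,4],[23,1],[24,1],[26,0],[28,0],[32,0],[34,1],[34,4],[36,0],[40,1],[40,4],[44,1],[44,4]]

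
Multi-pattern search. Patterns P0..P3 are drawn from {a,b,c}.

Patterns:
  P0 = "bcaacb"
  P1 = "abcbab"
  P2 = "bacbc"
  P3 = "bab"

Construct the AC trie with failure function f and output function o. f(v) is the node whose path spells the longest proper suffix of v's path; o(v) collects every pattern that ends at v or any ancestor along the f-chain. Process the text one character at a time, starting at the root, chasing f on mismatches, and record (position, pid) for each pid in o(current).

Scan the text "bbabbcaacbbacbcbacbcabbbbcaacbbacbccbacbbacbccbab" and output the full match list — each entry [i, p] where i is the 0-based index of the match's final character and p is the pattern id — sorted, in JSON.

Build:
Trie (insert patterns):
  n0 'ε': a→7 b→1
  n1 'b': a→13 c→2
  n2 'bc': a→3
  n3 'bca': a→4
  n4 'bcaa': c→5
  n5 'bcaac': b→6
  n6 'bcaacb': ·  [P0 ends]
  n7 'a': b→8
  n8 'ab': c→9
  n9 'abc': b→10
  n10 'abcb': a→11
  n11 'abcba': b→12
  n12 'abcbab': ·  [P1 ends]
  n13 'ba': b→17 c→14
  n14 'bac': b→15
  n15 'bacb': c→16
  n16 'bacbc': ·  [P2 ends]
  n17 'bab': ·  [P3 ends]

Failure links (BFS by depth):
  fail(1) 'b': from fail(0)=0 chase 'b': 0 ⇒ 0;  out=∅∪out(0)=∅
  fail(7) 'a': from fail(0)=0 chase 'a': 0 ⇒ 0;  out=∅∪out(0)=∅
  fail(2) 'bc': from fail(1)=0 chase 'c': 0 ⇒ 0;  out=∅∪out(0)=∅
  fail(8) 'ab': from fail(7)=0 chase 'b': 0 ⇒ 1;  out=∅∪out(1)=∅
  fail(13) 'ba': from fail(1)=0 chase 'a': 0 ⇒ 7;  out=∅∪out(7)=∅
  fail(3) 'bca': from fail(2)=0 chase 'a': 0 ⇒ 7;  out=∅∪out(7)=∅
  fail(9) 'abc': from fail(8)=1 chase 'c': 1 ⇒ 2;  out=∅∪out(2)=∅
  fail(14) 'bac': from fail(13)=7 chase 'c': 7→0 ⇒ 0;  out=∅∪out(0)=∅
  fail(17) 'bab': from fail(13)=7 chase 'b': 7 ⇒ 8;  out={3}∪out(8)={3}
  fail(4) 'bcaa': from fail(3)=7 chase 'a': 7→0 ⇒ 7;  out=∅∪out(7)=∅
  fail(10) 'abcb': from fail(9)=2 chase 'b': 2→0 ⇒ 1;  out=∅∪out(1)=∅
  fail(15) 'bacb': from fail(14)=0 chase 'b': 0 ⇒ 1;  out=∅∪out(1)=∅
  fail(5) 'bcaac': from fail(4)=7 chase 'c': 7→0 ⇒ 0;  out=∅∪out(0)=∅
  fail(11) 'abcba': from fail(10)=1 chase 'a': 1 ⇒ 13;  out=∅∪out(13)=∅
  fail(16) 'bacbc': from fail(15)=1 chase 'c': 1 ⇒ 2;  out={2}∪out(2)={2}
  fail(6) 'bcaacb': from fail(5)=0 chase 'b': 0 ⇒ 1;  out={0}∪out(1)={0}
  fail(12) 'abcbab': from fail(11)=13 chase 'b': 13 ⇒ 17;  out={1}∪out(17)={1,3}

Scan:
i=0 'b': node 0→1
i=1 'b': node 1→1 (fail-walked)
i=2 'a': node 1→13
i=3 'b': node 13→17  → match P3@[1:3]
i=4 'b': node 17→1 (fail-walked)
i=5 'c': node 1→2
i=6 'a': node 2→3
i=7 'a': node 3→4
i=8 'c': node 4→5
i=9 'b': node 5→6  → match P0@[4:9]
i=10 'b': node 6→1 (fail-walked)
i=11 'a': node 1→13
i=12 'c': node 13→14
i=13 'b': node 14→15
i=14 'c': node 15→16  → match P2@[10:14]
i=15 'b': node 16→1 (fail-walked)
i=16 'a': node 1→13
i=17 'c': node 13→14
i=18 'b': node 14→15
i=19 'c': node 15→16  → match P2@[15:19]
i=20 'a': node 16→3 (fail-walked)
i=21 'b': node 3→8 (fail-walked)
i=22 'b': node 8→1 (fail-walked)
i=23 'b': node 1→1 (fail-walked)
i=24 'b': node 1→1 (fail-walked)
i=25 'c': node 1→2
i=26 'a': node 2→3
i=27 'a': node 3→4
i=28 'c': node 4→5
i=29 'b': node 5→6  → match P0@[24:29]
i=30 'b': node 6→1 (fail-walked)
i=31 'a': node 1→13
i=32 'c': node 13→14
i=33 'b': node 14→15
i=34 'c': node 15→16  → match P2@[30:34]
i=35 'c': node 16→0 (fail-walked)
i=36 'b': node 0→1
i=37 'a': node 1→13
i=38 'c': node 13→14
i=39 'b': node 14→15
i=40 'b': node 15→1 (fail-walked)
i=41 'a': node 1→13
i=42 'c': node 13→14
i=43 'b': node 14→15
i=44 'c': node 15→16  → match P2@[40:44]
i=45 'c': node 16→0 (fail-walked)
i=46 'b': node 0→1
i=47 'a': node 1→13
i=48 'b': node 13→17  → match P3@[46:48]

Result: [[3,3],[9,0],[14,2],[19,2],[29,0],[34,2],[44,2],[48,3]]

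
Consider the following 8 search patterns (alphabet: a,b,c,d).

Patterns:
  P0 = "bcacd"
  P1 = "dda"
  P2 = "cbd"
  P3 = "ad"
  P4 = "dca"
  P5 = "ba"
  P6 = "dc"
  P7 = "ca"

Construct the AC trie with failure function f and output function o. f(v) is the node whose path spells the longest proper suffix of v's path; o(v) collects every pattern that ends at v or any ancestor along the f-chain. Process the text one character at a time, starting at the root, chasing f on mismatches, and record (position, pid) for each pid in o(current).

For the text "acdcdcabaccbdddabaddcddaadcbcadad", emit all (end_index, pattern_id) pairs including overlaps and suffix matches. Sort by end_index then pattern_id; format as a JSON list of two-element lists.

Build:
Trie (insert patterns):
  n0 'ε': a→12 b→1 c→9 d→6
  n1 'b': a→16 c→2
  n2 'bc': a→3
  n3 'bca': c→4
  n4 'bcac': d→5
  n5 'bcacd': ·  [P0 ends]
  n6 'd': c→14 d→7
  n7 'dd': a→8
  n8 'dda': ·  [P1 ends]
  n9 'c': a→17 b→10
  n10 'cb': d→11
  n11 'cbd': ·  [P2 ends]
  n12 'a': d→13
  n13 'ad': ·  [P3 ends]
  n14 'dc': a→15  [P6 ends]
  n15 'dca': ·  [P4 ends]
  n16 'ba': ·  [P5 ends]
  n17 'ca': ·  [P7 ends]

Failure links (BFS by depth):
  fail(1) 'b': from fail(0)=0 chase 'b': 0 ⇒ 0;  out=∅∪out(0)=∅
  fail(6) 'd': from fail(0)=0 chase 'd': 0 ⇒ 0;  out=∅∪out(0)=∅
  fail(9) 'c': from fail(0)=0 chase 'c': 0 ⇒ 0;  out=∅∪out(0)=∅
  fail(12) 'a': from fail(0)=0 chase 'a': 0 ⇒ 0;  out=∅∪out(0)=∅
  fail(2) 'bc': from fail(1)=0 chase 'c': 0 ⇒ 9;  out=∅∪out(9)=∅
  fail(7) 'dd': from fail(6)=0 chase 'd': 0 ⇒ 6;  out=∅∪out(6)=∅
  fail(10) 'cb': from fail(9)=0 chase 'b': 0 ⇒ 1;  out=∅∪out(1)=∅
  fail(13) 'ad': from fail(12)=0 chase 'd': 0 ⇒ 6;  out={3}∪out(6)={3}
  fail(14) 'dc': from fail(6)=0 chase 'c': 0 ⇒ 9;  out={6}∪out(9)={6}
  fail(16) 'ba': from fail(1)=0 chase 'a': 0 ⇒ 12;  out={5}∪out(12)={5}
  fail(17) 'ca': from fail(9)=0 chase 'a': 0 ⇒ 12;  out={7}∪out(12)={7}
  fail(3) 'bca': from fail(2)=9 chase 'a': 9 ⇒ 17;  out=∅∪out(17)={7}
  fail(8) 'dda': from fail(7)=6 chase 'a': 6→0 ⇒ 12;  out={1}∪out(12)={1}
  fail(11) 'cbd': from fail(10)=1 chase 'd': 1→0 ⇒ 6;  out={2}∪out(6)={2}
  fail(15) 'dca': from fail(14)=9 chase 'a': 9 ⇒ 17;  out={4}∪out(17)={4,7}
  fail(4) 'bcac': from fail(3)=17 chase 'c': 17→12→0 ⇒ 9;  out=∅∪out(9)=∅
  fail(5) 'bcacd': from fail(4)=9 chase 'd': 9→0 ⇒ 6;  out={0}∪out(6)={0}

Scan:
pos 0 'a': at 12
pos 1 'c': at 9 (fail-walked)
pos 2 'd': at 6 (fail-walked)
pos 3 'c': at 14  ** P6@[2:3]
pos 4 'd': at 6 (fail-walked)
pos 5 'c': at 14  ** P6@[4:5]
pos 6 'a': at 15  ** P4@[4:6],P7@[5:6]
pos 7 'b': at 1 (fail-walked)
pos 8 'a': at 16  ** P5@[7:8]
pos 9 'c': at 9 (fail-walked)
pos 10 'c': at 9 (fail-walked)
pos 11 'b': at 10
pos 12 'd': at 11  ** P2@[10:12]
pos 13 'd': at 7 (fail-walked)
pos 14 'd': at 7 (fail-walked)
pos 15 'a': at 8  ** P1@[13:15]
pos 16 'b': at 1 (fail-walked)
pos 17 'a': at 16  ** P5@[16:17]
pos 18 'd': at 13 (fail-walked)  ** P3@[17:18]
pos 19 'd': at 7 (fail-walked)
pos 20 'c': at 14 (fail-walked)  ** P6@[19:20]
pos 21 'd': at 6 (fail-walked)
pos 22 'd': at 7
pos 23 'a': at 8  ** P1@[21:23]
pos 24 'a': at 12 (fail-walked)
pos 25 'd': at 13  ** P3@[24:25]
pos 26 'c': at 14 (fail-walked)  ** P6@[25:26]
pos 27 'b': at 10 (fail-walked)
pos 28 'c': at 2 (fail-walked)
pos 29 'a': at 3  ** P7@[28:29]
pos 30 'd': at 13 (fail-walked)  ** P3@[29:30]
pos 31 'a': at 12 (fail-walked)
pos 32 'd': at 13  ** P3@[31:32]

Result: [[3,6],[5,6],[6,4],[6,7],[8,5],[12,2],[15,1],[17,5],[18,3],[20,6],[23,1],[25,3],[26,6],[29,7],[30,3],[32,3]]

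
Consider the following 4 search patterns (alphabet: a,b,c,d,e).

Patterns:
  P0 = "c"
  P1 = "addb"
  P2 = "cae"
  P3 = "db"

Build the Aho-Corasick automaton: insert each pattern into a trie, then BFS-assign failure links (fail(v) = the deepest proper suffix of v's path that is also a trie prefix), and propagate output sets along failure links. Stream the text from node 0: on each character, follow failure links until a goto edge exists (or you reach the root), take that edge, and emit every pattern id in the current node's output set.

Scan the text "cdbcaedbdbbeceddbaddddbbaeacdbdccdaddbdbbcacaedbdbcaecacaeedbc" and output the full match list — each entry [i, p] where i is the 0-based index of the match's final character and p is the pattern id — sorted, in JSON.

Build:
Trie (insert patterns):
  n0 'ε': a→2 c→1 d→8
  n1 'c': a→6  [P0 ends]
  n2 'a': d→3
  n3 'ad': d→4
  n4 'add': b→5
  n5 'addb': ·  [P1 ends]
  n6 'ca': e→7
  n7 'cae': ·  [P2 ends]
  n8 'd': b→9
  n9 'db': ·  [P3 ends]

Failure links (BFS by depth):
  n1('c'): parent n0 fail=0; on 'c' 0 → fail=0;  out {0}∪∅={0}
  n2('a'): parent n0 fail=0; on 'a' 0 → fail=0;  out ∅∪∅=∅
  n8('d'): parent n0 fail=0; on 'd' 0 → fail=0;  out ∅∪∅=∅
  n3('ad'): parent n2 fail=0; on 'd' 0 → fail=8;  out ∅∪∅=∅
  n6('ca'): parent n1 fail=0; on 'a' 0 → fail=2;  out ∅∪∅=∅
  n9('db'): parent n8 fail=0; on 'b' 0 → fail=0;  out {3}∪∅={3}
  n4('add'): parent n3 fail=8; on 'd' 8→0 → fail=8;  out ∅∪∅=∅
  n7('cae'): parent n6 fail=2; on 'e' 2→0 → fail=0;  out {2}∪∅={2}
  n5('addb'): parent n4 fail=8; on 'b' 8 → fail=9;  out {1}∪{3}={1,3}

Text stream:
[0] read 'c'  n0⇒n1  ** P0@[0:0]
[1] read 'd'  n1⇒n8 ·f
[2] read 'b'  n8⇒n9  ** P3@[1:2]
[3] read 'c'  n9⇒n1 ·f  ** P0@[3:3]
[4] read 'a'  n1⇒n6
[5] read 'e'  n6⇒n7  ** P2@[3:5]
[6] read 'd'  n7⇒n8 ·f
[7] read 'b'  n8⇒n9  ** P3@[6:7]
[8] read 'd'  n9⇒n8 ·f
[9] read 'b'  n8⇒n9  ** P3@[8:9]
[10] read 'b'  n9⇒n0 ·f
[11] read 'e'  n0⇒n0
[12] read 'c'  n0⇒n1  ** P0@[12:12]
[13] read 'e'  n1⇒n0 ·f
[14] read 'd'  n0⇒n8
[15] read 'd'  n8⇒n8 ·f
[16] read 'b'  n8⇒n9  ** P3@[15:16]
[17] read 'a'  n9⇒n2 ·f
[18] read 'd'  n2⇒n3
[19] read 'd'  n3⇒n4
[20] read 'd'  n4⇒n8 ·f
[21] read 'd'  n8⇒n8 ·f
[22] read 'b'  n8⇒n9  ** P3@[21:22]
[23] read 'b'  n9⇒n0 ·f
[24] read 'a'  n0⇒n2
[25] read 'e'  n2⇒n0 ·f
[26] read 'a'  n0⇒n2
[27] read 'c'  n2⇒n1 ·f  ** P0@[27:27]
[28] read 'd'  n1⇒n8 ·f
[29] read 'b'  n8⇒n9  ** P3@[28:29]
[30] read 'd'  n9⇒n8 ·f
[31] read 'c'  n8⇒n1 ·f  ** P0@[31:31]
[32] read 'c'  n1⇒n1 ·f  ** P0@[32:32]
[33] read 'd'  n1⇒n8 ·f
[34] read 'a'  n8⇒n2 ·f
[35] read 'd'  n2⇒n3
[36] read 'd'  n3⇒n4
[37] read 'b'  n4⇒n5  ** P1@[34:37],P3@[36:37]
[38] read 'd'  n5⇒n8 ·f
[39] read 'b'  n8⇒n9  ** P3@[38:39]
[40] read 'b'  n9⇒n0 ·f
[41] read 'c'  n0⇒n1  ** P0@[41:41]
[42] read 'a'  n1⇒n6
[43] read 'c'  n6⇒n1 ·f  ** P0@[43:43]
[44] read 'a'  n1⇒n6
[45] read 'e'  n6⇒n7  ** P2@[43:45]
[46] read 'd'  n7⇒n8 ·f
[47] read 'b'  n8⇒n9  ** P3@[46:47]
[48] read 'd'  n9⇒n8 ·f
[49] read 'b'  n8⇒n9  ** P3@[48:49]
[50] read 'c'  n9⇒n1 ·f  ** P0@[50:50]
[51] read 'a'  n1⇒n6
[52] read 'e'  n6⇒n7  ** P2@[50:52]
[53] read 'c'  n7⇒n1 ·f  ** P0@[53:53]
[54] read 'a'  n1⇒n6
[55] read 'c'  n6⇒n1 ·f  ** P0@[55:55]
[56] read 'a'  n1⇒n6
[57] read 'e'  n6⇒n7  ** P2@[55:57]
[58] read 'e'  n7⇒n0 ·f
[59] read 'd'  n0⇒n8
[60] read 'b'  n8⇒n9  ** P3@[59:60]
[61] read 'c'  n9⇒n1 ·f  ** P0@[61:61]

All matches (sorted): [[0,0],[2,3],[3,0],[5,2],[7,3],[9,3],[12,0],[16,3],[22,3],[27,0],[29,3],[31,0],[32,0],[37,1],[37,3],[39,3],[41,0],[43,0],[45,2],[47,3],[49,3],[50,0],[52,2],[53,0],[55,0],[57,2],[60,3],[61,0]]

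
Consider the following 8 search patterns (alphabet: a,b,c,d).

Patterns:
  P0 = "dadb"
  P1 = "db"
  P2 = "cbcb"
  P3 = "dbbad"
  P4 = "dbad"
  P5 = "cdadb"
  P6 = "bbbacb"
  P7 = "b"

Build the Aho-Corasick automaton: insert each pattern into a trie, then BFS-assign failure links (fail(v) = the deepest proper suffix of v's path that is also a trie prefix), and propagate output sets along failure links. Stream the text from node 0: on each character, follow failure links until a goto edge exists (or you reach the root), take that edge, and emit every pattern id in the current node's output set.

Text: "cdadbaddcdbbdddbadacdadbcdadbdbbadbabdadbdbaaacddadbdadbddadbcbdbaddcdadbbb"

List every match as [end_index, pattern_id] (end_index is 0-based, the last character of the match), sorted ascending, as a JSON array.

Build:
Trie (insert patterns):
  0='ε' goto b→19 c→6 d→1
  1='d' goto a→2 b→5
  2='da' goto d→3
  3='dad' goto b→4
  4='dadb' goto ·  [P0 ends]
  5='db' goto a→13 b→10  [P1 ends]
  6='c' goto b→7 d→15
  7='cb' goto c→8
  8='cbc' goto b→9
  9='cbcb' goto ·  [P2 ends]
  10='dbb' goto a→11
  11='dbba' goto d→12
  12='dbbad' goto ·  [P3 ends]
  13='dba' goto d→14
  14='dbad' goto ·  [P4 ends]
  15='cd' goto a→16
  16='cda' goto d→17
  17='cdad' goto b→18
  18='cdadb' goto ·  [P5 ends]
  19='b' goto b→20  [P7 ends]
  20='bb' goto b→21
  21='bbb' goto a→22
  22='bbba' goto c→23
  23='bbbac' goto b→24
  24='bbbacb' goto ·  [P6 ends]

BFS fail/out derivation:
  n1('d'): parent n0 fail=0; on 'd' 0 → fail=0;  out ∅∪∅=∅
  n6('c'): parent n0 fail=0; on 'c' 0 → fail=0;  out ∅∪∅=∅
  n19('b'): parent n0 fail=0; on 'b' 0 → fail=0;  out {7}∪∅={7}
  n2('da'): parent n1 fail=0; on 'a' 0 → fail=0;  out ∅∪∅=∅
  n5('db'): parent n1 fail=0; on 'b' 0 → fail=19;  out {1}∪{7}={1,7}
  n7('cb'): parent n6 fail=0; on 'b' 0 → fail=19;  out ∅∪{7}={7}
  n15('cd'): parent n6 fail=0; on 'd' 0 → fail=1;  out ∅∪∅=∅
  n20('bb'): parent n19 fail=0; on 'b' 0 → fail=19;  out ∅∪{7}={7}
  n3('dad'): parent n2 fail=0; on 'd' 0 → fail=1;  out ∅∪∅=∅
  n8('cbc'): parent n7 fail=19; on 'c' 19→0 → fail=6;  out ∅∪∅=∅
  n10('dbb'): parent n5 fail=19; on 'b' 19 → fail=20;  out ∅∪{7}={7}
  n13('dba'): parent n5 fail=19; on 'a' 19→0 → fail=0;  out ∅∪∅=∅
  n16('cda'): parent n15 fail=1; on 'a' 1 → fail=2;  out ∅∪∅=∅
  n21('bbb'): parent n20 fail=19; on 'b' 19 → fail=20;  out ∅∪{7}={7}
  n4('dadb'): parent n3 fail=1; on 'b' 1 → fail=5;  out {0}∪{1,7}={0,1,7}
  n9('cbcb'): parent n8 fail=6; on 'b' 6 → fail=7;  out {2}∪{7}={2,7}
  n11('dbba'): parent n10 fail=20; on 'a' 20→19→0 → fail=0;  out ∅∪∅=∅
  n14('dbad'): parent n13 fail=0; on 'd' 0 → fail=1;  out {4}∪∅={4}
  n17('cdad'): parent n16 fail=2; on 'd' 2 → fail=3;  out ∅∪∅=∅
  n22('bbba'): parent n21 fail=20; on 'a' 20→19→0 → fail=0;  out ∅∪∅=∅
  n12('dbbad'): parent n11 fail=0; on 'd' 0 → fail=1;  out {3}∪∅={3}
  n18('cdadb'): parent n17 fail=3; on 'b' 3 → fail=4;  out {5}∪{0,1,7}={0,1,5,7}
  n23('bbbac'): parent n22 fail=0; on 'c' 0 → fail=6;  out ∅∪∅=∅
  n24('bbbacb'): parent n23 fail=6; on 'b' 6 → fail=7;  out {6}∪{7}={6,7}

Text stream:
pos 0 'c': at 6
pos 1 'd': at 15
pos 2 'a': at 16
pos 3 'd': at 17
pos 4 'b': at 18  emit P0@[1:4],P1@[3:4],P5@[0:4],P7@[4:4]
pos 5 'a': at 13 ·f
pos 6 'd': at 14  emit P4@[3:6]
pos 7 'd': at 1 ·f
pos 8 'c': at 6 ·f
pos 9 'd': at 15
pos 10 'b': at 5 ·f  emit P1@[9:10],P7@[10:10]
pos 11 'b': at 10  emit P7@[11:11]
pos 12 'd': at 1 ·f
pos 13 'd': at 1 ·f
pos 14 'd': at 1 ·f
pos 15 'b': at 5  emit P1@[14:15],P7@[15:15]
pos 16 'a': at 13
pos 17 'd': at 14  emit P4@[14:17]
pos 18 'a': at 2 ·f
pos 19 'c': at 6 ·f
pos 20 'd': at 15
pos 21 'a': at 16
pos 22 'd': at 17
pos 23 'b': at 18  emit P0@[20:23],P1@[22:23],P5@[19:23],P7@[23:23]
pos 24 'c': at 6 ·f
pos 25 'd': at 15
pos 26 'a': at 16
pos 27 'd': at 17
pos 28 'b': at 18  emit P0@[25:28],P1@[27:28],P5@[24:28],P7@[28:28]
pos 29 'd': at 1 ·f
pos 30 'b': at 5  emit P1@[29:30],P7@[30:30]
pos 31 'b': at 10  emit P7@[31:31]
pos 32 'a': at 11
pos 33 'd': at 12  emit P3@[29:33]
pos 34 'b': at 5 ·f  emit P1@[33:34],P7@[34:34]
pos 35 'a': at 13
pos 36 'b': at 19 ·f  emit P7@[36:36]
pos 37 'd': at 1 ·f
pos 38 'a': at 2
pos 39 'd': at 3
pos 40 'b': at 4  emit P0@[37:40],P1@[39:40],P7@[40:40]
pos 41 'd': at 1 ·f
pos 42 'b': at 5  emit P1@[41:42],P7@[42:42]
pos 43 'a': at 13
pos 44 'a': at 0 ·f
pos 45 'a': at 0
pos 46 'c': at 6
pos 47 'd': at 15
pos 48 'd': at 1 ·f
pos 49 'a': at 2
pos 50 'd': at 3
pos 51 'b': at 4  emit P0@[48:51],P1@[50:51],P7@[51:51]
pos 52 'd': at 1 ·f
pos 53 'a': at 2
pos 54 'd': at 3
pos 55 'b': at 4  emit P0@[52:55],P1@[54:55],P7@[55:55]
pos 56 'd': at 1 ·f
pos 57 'd': at 1 ·f
pos 58 'a': at 2
pos 59 'd': at 3
pos 60 'b': at 4  emit P0@[57:60],P1@[59:60],P7@[60:60]
pos 61 'c': at 6 ·f
pos 62 'b': at 7  emit P7@[62:62]
pos 63 'd': at 1 ·f
pos 64 'b': at 5  emit P1@[63:64],P7@[64:64]
pos 65 'a': at 13
pos 66 'd': at 14  emit P4@[63:66]
pos 67 'd': at 1 ·f
pos 68 'c': at 6 ·f
pos 69 'd': at 15
pos 70 'a': at 16
pos 71 'd': at 17
pos 72 'b': at 18  emit P0@[69:72],P1@[71:72],P5@[68:72],P7@[72:72]
pos 73 'b': at 10 ·f  emit P7@[73:73]
pos 74 'b': at 21 ·f  emit P7@[74:74]

All matches (sorted): [[4,0],[4,1],[4,5],[4,7],[6,4],[10,1],[10,7],[11,7],[15,1],[15,7],[17,4],[23,0],[23,1],[23,5],[23,7],[28,0],[28,1],[28,5],[28,7],[30,1],[30,7],[31,7],[33,3],[34,1],[34,7],[36,7],[40,0],[40,1],[40,7],[42,1],[42,7],[51,0],[51,1],[51,7],[55,0],[55,1],[55,7],[60,0],[60,1],[60,7],[62,7],[64,1],[64,7],[66,4],[72,0],[72,1],[72,5],[72,7],[73,7],[74,7]]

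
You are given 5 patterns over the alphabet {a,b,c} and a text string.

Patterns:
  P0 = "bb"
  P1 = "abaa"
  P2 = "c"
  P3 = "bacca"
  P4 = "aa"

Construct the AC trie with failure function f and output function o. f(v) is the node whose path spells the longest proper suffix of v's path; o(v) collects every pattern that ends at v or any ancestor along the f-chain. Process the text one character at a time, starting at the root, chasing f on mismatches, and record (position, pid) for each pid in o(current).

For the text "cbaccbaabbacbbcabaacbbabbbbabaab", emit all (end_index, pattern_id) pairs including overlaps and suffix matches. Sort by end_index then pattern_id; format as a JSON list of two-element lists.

Build:
Trie (insert patterns):
  0='ε' goto a→3 b→1 c→7
  1='b' goto a→8 b→2
  2='bb' goto ·  [P0 ends]
  3='a' goto a→12 b→4
  4='ab' goto a→5
  5='aba' goto a→6
  6='abaa' goto ·  [P1 ends]
  7='c' goto ·  [P2 ends]
  8='ba' goto c→9
  9='bac' goto c→10
  10='bacc' goto a→11
  11='bacca' goto ·  [P3 ends]
  12='aa' goto ·  [P4 ends]

BFS fail/out derivation:
  n1('b'): parent n0 fail=0; on 'b' 0 → fail=0;  out ∅∪∅=∅
  n3('a'): parent n0 fail=0; on 'a' 0 → fail=0;  out ∅∪∅=∅
  n7('c'): parent n0 fail=0; on 'c' 0 → fail=0;  out {2}∪∅={2}
  n2('bb'): parent n1 fail=0; on 'b' 0 → fail=1;  out {0}∪∅={0}
  n4('ab'): parent n3 fail=0; on 'b' 0 → fail=1;  out ∅∪∅=∅
  n8('ba'): parent n1 fail=0; on 'a' 0 → fail=3;  out ∅∪∅=∅
  n12('aa'): parent n3 fail=0; on 'a' 0 → fail=3;  out {4}∪∅={4}
  n5('aba'): parent n4 fail=1; on 'a' 1 → fail=8;  out ∅∪∅=∅
  n9('bac'): parent n8 fail=3; on 'c' 3→0 → fail=7;  out ∅∪{2}={2}
  n6('abaa'): parent n5 fail=8; on 'a' 8→3 → fail=12;  out {1}∪{4}={1,4}
  n10('bacc'): parent n9 fail=7; on 'c' 7→0 → fail=7;  out ∅∪{2}={2}
  n11('bacca'): parent n10 fail=7; on 'a' 7→0 → fail=3;  out {3}∪∅={3}

Scan:
pos 0 'c': at 7  emit P2@[0:0]
pos 1 'b': at 1 ·f
pos 2 'a': at 8
pos 3 'c': at 9  emit P2@[3:3]
pos 4 'c': at 10  emit P2@[4:4]
pos 5 'b': at 1 ·f
pos 6 'a': at 8
pos 7 'a': at 12 ·f  emit P4@[6:7]
pos 8 'b': at 4 ·f
pos 9 'b': at 2 ·f  emit P0@[8:9]
pos 10 'a': at 8 ·f
pos 11 'c': at 9  emit P2@[11:11]
pos 12 'b': at 1 ·f
pos 13 'b': at 2  emit P0@[12:13]
pos 14 'c': at 7 ·f  emit P2@[14:14]
pos 15 'a': at 3 ·f
pos 16 'b': at 4
pos 17 'a': at 5
pos 18 'a': at 6  emit P1@[15:18],P4@[17:18]
pos 19 'c': at 7 ·f  emit P2@[19:19]
pos 20 'b': at 1 ·f
pos 21 'b': at 2  emit P0@[20:21]
pos 22 'a': at 8 ·f
pos 23 'b': at 4 ·f
pos 24 'b': at 2 ·f  emit P0@[23:24]
pos 25 'b': at 2 ·f  emit P0@[24:25]
pos 26 'b': at 2 ·f  emit P0@[25:26]
pos 27 'a': at 8 ·f
pos 28 'b': at 4 ·f
pos 29 'a': at 5
pos 30 'a': at 6  emit P1@[27:30],P4@[29:30]
pos 31 'b': at 4 ·f

Result: [[0,2],[3,2],[4,2],[7,4],[9,0],[11,2],[13,0],[14,2],[18,1],[18,4],[19,2],[21,0],[24,0],[25,0],[26,0],[30,1],[30,4]]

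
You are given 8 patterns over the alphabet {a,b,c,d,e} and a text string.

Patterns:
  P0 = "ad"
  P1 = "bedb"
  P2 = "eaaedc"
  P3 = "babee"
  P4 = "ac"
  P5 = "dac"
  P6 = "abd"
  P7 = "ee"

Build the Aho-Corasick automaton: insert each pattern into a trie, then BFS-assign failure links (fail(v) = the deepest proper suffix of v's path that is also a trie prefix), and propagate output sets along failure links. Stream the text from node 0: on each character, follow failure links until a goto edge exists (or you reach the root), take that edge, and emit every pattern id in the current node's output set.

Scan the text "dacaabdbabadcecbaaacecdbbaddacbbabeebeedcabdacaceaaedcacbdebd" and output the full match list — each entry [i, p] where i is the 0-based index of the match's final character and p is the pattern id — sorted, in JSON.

Build:
Trie nodes:
  0='ε' goto a→1 b→3 d→18 e→7
  1='a' goto b→21 c→17 d→2
  2='ad' goto ·  [P0 ends]
  3='b' goto a→13 e→4
  4='be' goto d→5
  5='bed' goto b→6
  6='bedb' goto ·  [P1 ends]
  7='e' goto a→8 e→23
  8='ea' goto a→9
  9='eaa' goto e→10
  10='eaae' goto d→11
  11='eaaed' goto c→12
  12='eaaedc' goto ·  [P2 ends]
  13='ba' goto b→14
  14='bab' goto e→15
  15='babe' goto e→16
  16='babee' goto ·  [P3 ends]
  17='ac' goto ·  [P4 ends]
  18='d' goto a→19
  19='da' goto c→20
  20='dac' goto ·  [P5 ends]
  21='ab' goto d→22
  22='abd' goto ·  [P6 ends]
  23='ee' goto ·  [P7 ends]

BFS fail/out derivation:
  fail(1) 'a': from fail(0)=0 chase 'a': 0 ⇒ 0;  out=∅∪out(0)=∅
  fail(3) 'b': from fail(0)=0 chase 'b': 0 ⇒ 0;  out=∅∪out(0)=∅
  fail(7) 'e': from fail(0)=0 chase 'e': 0 ⇒ 0;  out=∅∪out(0)=∅
  fail(18) 'd': from fail(0)=0 chase 'd': 0 ⇒ 0;  out=∅∪out(0)=∅
  fail(2) 'ad': from fail(1)=0 chase 'd': 0 ⇒ 18;  out={0}∪out(18)={0}
  fail(4) 'be': from fail(3)=0 chase 'e': 0 ⇒ 7;  out=∅∪out(7)=∅
  fail(8) 'ea': from fail(7)=0 chase 'a': 0 ⇒ 1;  out=∅∪out(1)=∅
  fail(13) 'ba': from fail(3)=0 chase 'a': 0 ⇒ 1;  out=∅∪out(1)=∅
  fail(17) 'ac': from fail(1)=0 chase 'c': 0 ⇒ 0;  out={4}∪out(0)={4}
  fail(19) 'da': from fail(18)=0 chase 'a': 0 ⇒ 1;  out=∅∪out(1)=∅
  fail(21) 'ab': from fail(1)=0 chase 'b': 0 ⇒ 3;  out=∅∪out(3)=∅
  fail(23) 'ee': from fail(7)=0 chase 'e': 0 ⇒ 7;  out={7}∪out(7)={7}
  fail(5) 'bed': from fail(4)=7 chase 'd': 7→0 ⇒ 18;  out=∅∪out(18)=∅
  fail(9) 'eaa': from fail(8)=1 chase 'a': 1→0 ⇒ 1;  out=∅∪out(1)=∅
  fail(14) 'bab': from fail(13)=1 chase 'b': 1 ⇒ 21;  out=∅∪out(21)=∅
  fail(20) 'dac': from fail(19)=1 chase 'c': 1 ⇒ 17;  out={5}∪out(17)={4,5}
  fail(22) 'abd': from fail(21)=3 chase 'd': 3→0 ⇒ 18;  out={6}∪out(18)={6}
  fail(6) 'bedb': from fail(5)=18 chase 'b': 18→0 ⇒ 3;  out={1}∪out(3)={1}
  fail(10) 'eaae': from fail(9)=1 chase 'e': 1→0 ⇒ 7;  out=∅∪out(7)=∅
  fail(15) 'babe': from fail(14)=21 chase 'e': 21→3 ⇒ 4;  out=∅∪out(4)=∅
  fail(11) 'eaaed': from fail(10)=7 chase 'd': 7→0 ⇒ 18;  out=∅∪out(18)=∅
  fail(16) 'babee': from fail(15)=4 chase 'e': 4→7 ⇒ 23;  out={3}∪out(23)={3,7}
  fail(12) 'eaaedc': from fail(11)=18 chase 'c': 18→0 ⇒ 0;  out={2}∪out(0)={2}

Text stream:
i=0 'd': node 0→18
i=1 'a': node 18→19
i=2 'c': node 19→20  emit P4@[1:2],P5@[0:2]
i=3 'a': node 20→1 (fail-walked)
i=4 'a': node 1→1 (fail-walked)
i=5 'b': node 1→21
i=6 'd': node 21→22  emit P6@[4:6]
i=7 'b': node 22→3 (fail-walked)
i=8 'a': node 3→13
i=9 'b': node 13→14
i=10 'a': node 14→13 (fail-walked)
i=11 'd': node 13→2 (fail-walked)  emit P0@[10:11]
i=12 'c': node 2→0 (fail-walked)
i=13 'e': node 0→7
i=14 'c': node 7→0 (fail-walked)
i=15 'b': node 0→3
i=16 'a': node 3→13
i=17 'a': node 13→1 (fail-walked)
i=18 'a': node 1→1 (fail-walked)
i=19 'c': node 1→17  emit P4@[18:19]
i=20 'e': node 17→7 (fail-walked)
i=21 'c': node 7→0 (fail-walked)
i=22 'd': node 0→18
i=23 'b': node 18→3 (fail-walked)
i=24 'b': node 3→3 (fail-walked)
i=25 'a': node 3→13
i=26 'd': node 13→2 (fail-walked)  emit P0@[25:26]
i=27 'd': node 2→18 (fail-walked)
i=28 'a': node 18→19
i=29 'c': node 19→20  emit P4@[28:29],P5@[27:29]
i=30 'b': node 20→3 (fail-walked)
i=31 'b': node 3→3 (fail-walked)
i=32 'a': node 3→13
i=33 'b': node 13→14
i=34 'e': node 14→15
i=35 'e': node 15→16  emit P3@[31:35],P7@[34:35]
i=36 'b': node 16→3 (fail-walked)
i=37 'e': node 3→4
i=38 'e': node 4→23 (fail-walked)  emit P7@[37:38]
i=39 'd': node 23→18 (fail-walked)
i=40 'c': node 18→0 (fail-walked)
i=41 'a': node 0→1
i=42 'b': node 1→21
i=43 'd': node 21→22  emit P6@[41:43]
i=44 'a': node 22→19 (fail-walked)
i=45 'c': node 19→20  emit P4@[44:45],P5@[43:45]
i=46 'a': node 20→1 (fail-walked)
i=47 'c': node 1→17  emit P4@[46:47]
i=48 'e': node 17→7 (fail-walked)
i=49 'a': node 7→8
i=50 'a': node 8→9
i=51 'e': node 9→10
i=52 'd': node 10→11
i=53 'c': node 11→12  emit P2@[48:53]
i=54 'a': node 12→1 (fail-walked)
i=55 'c': node 1→17  emit P4@[54:55]
i=56 'b': node 17→3 (fail-walked)
i=57 'd': node 3→18 (fail-walked)
i=58 'e': node 18→7 (fail-walked)
i=59 'b': node 7→3 (fail-walked)
i=60 'd': node 3→18 (fail-walked)

Matches: [[2,4],[2,5],[6,6],[11,0],[19,4],[26,0],[29,4],[29,5],[35,3],[35,7],[38,7],[43,6],[45,4],[45,5],[47,4],[53,2],[55,4]]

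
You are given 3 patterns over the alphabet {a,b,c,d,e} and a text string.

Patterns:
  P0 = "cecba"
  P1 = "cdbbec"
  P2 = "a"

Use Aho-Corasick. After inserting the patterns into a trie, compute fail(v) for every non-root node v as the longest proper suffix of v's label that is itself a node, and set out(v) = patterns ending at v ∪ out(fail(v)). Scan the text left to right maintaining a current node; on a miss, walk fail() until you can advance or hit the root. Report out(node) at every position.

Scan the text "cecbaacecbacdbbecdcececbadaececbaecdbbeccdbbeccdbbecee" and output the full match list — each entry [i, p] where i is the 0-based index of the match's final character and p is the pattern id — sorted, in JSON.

Construct AC machine:
Trie nodes:
  0='ε' goto a→11 c→1
  1='c' goto d→6 e→2
  2='ce' goto c→3
  3='cec' goto b→4
  4='cecb' goto a→5
  5='cecba' goto ·  ←P0
  6='cd' goto b→7
  7='cdb' goto b→8
  8='cdbb' goto e→9
  9='cdbbe' goto c→10
  10='cdbbec' goto ·  ←P1
  11='a' goto ·  ←P2

Failure links (BFS by depth):
  fail(1) 'c': from fail(0)=0 chase 'c': 0 ⇒ 0;  out=∅∪out(0)=∅
  fail(11) 'a': from fail(0)=0 chase 'a': 0 ⇒ 0;  out={2}∪out(0)={2}
  fail(2) 'ce': from fail(1)=0 chase 'e': 0 ⇒ 0;  out=∅∪out(0)=∅
  fail(6) 'cd': from fail(1)=0 chase 'd': 0 ⇒ 0;  out=∅∪out(0)=∅
  fail(3) 'cec': from fail(2)=0 chase 'c': 0 ⇒ 1;  out=∅∪out(1)=∅
  fail(7) 'cdb': from fail(6)=0 chase 'b': 0 ⇒ 0;  out=∅∪out(0)=∅
  fail(4) 'cecb': from fail(3)=1 chase 'b': 1→0 ⇒ 0;  out=∅∪out(0)=∅
  fail(8) 'cdbb': from fail(7)=0 chase 'b': 0 ⇒ 0;  out=∅∪out(0)=∅
  fail(5) 'cecba': from fail(4)=0 chase 'a': 0 ⇒ 11;  out={0}∪out(11)={0,2}
  fail(9) 'cdbbe': from fail(8)=0 chase 'e': 0 ⇒ 0;  out=∅∪out(0)=∅
  fail(10) 'cdbbec': from fail(9)=0 chase 'c': 0 ⇒ 1;  out={1}∪out(1)={1}

Text stream:
i=0 'c': node 0→1
i=1 'e': node 1→2
i=2 'c': node 2→3
i=3 'b': node 3→4
i=4 'a': node 4→5  emit P0@[0:4],P2@[4:4]
i=5 'a': node 5→11 (via fail)  emit P2@[5:5]
i=6 'c': node 11→1 (via fail)
i=7 'e': node 1→2
i=8 'c': node 2→3
i=9 'b': node 3→4
i=10 'a': node 4→5  emit P0@[6:10],P2@[10:10]
i=11 'c': node 5→1 (via fail)
i=12 'd': node 1→6
i=13 'b': node 6→7
i=14 'b': node 7→8
i=15 'e': node 8→9
i=16 'c': node 9→10  emit P1@[11:16]
i=17 'd': node 10→6 (via fail)
i=18 'c': node 6→1 (via fail)
i=19 'e': node 1→2
i=20 'c': node 2→3
i=21 'e': node 3→2 (via fail)
i=22 'c': node 2→3
i=23 'b': node 3→4
i=24 'a': node 4→5  emit P0@[20:24],P2@[24:24]
i=25 'd': node 5→0 (via fail)
i=26 'a': node 0→11  emit P2@[26:26]
i=27 'e': node 11→0 (via fail)
i=28 'c': node 0→1
i=29 'e': node 1→2
i=30 'c': node 2→3
i=31 'b': node 3→4
i=32 'a': node 4→5  emit P0@[28:32],P2@[32:32]
i=33 'e': node 5→0 (via fail)
i=34 'c': node 0→1
i=35 'd': node 1→6
i=36 'b': node 6→7
i=37 'b': node 7→8
i=38 'e': node 8→9
i=39 'c': node 9→10  emit P1@[34:39]
i=40 'c': node 10→1 (via fail)
i=41 'd': node 1→6
i=42 'b': node 6→7
i=43 'b': node 7→8
i=44 'e': node 8→9
i=45 'c': node 9→10  emit P1@[40:45]
i=46 'c': node 10→1 (via fail)
i=47 'd': node 1→6
i=48 'b': node 6→7
i=49 'b': node 7→8
i=50 'e': node 8→9
i=51 'c': node 9→10  emit P1@[46:51]
i=52 'e': node 10→2 (via fail)
i=53 'e': node 2→0 (via fail)

Matches: [[4,0],[4,2],[5,2],[10,0],[10,2],[16,1],[24,0],[24,2],[26,2],[32,0],[32,2],[39,1],[45,1],[51,1]]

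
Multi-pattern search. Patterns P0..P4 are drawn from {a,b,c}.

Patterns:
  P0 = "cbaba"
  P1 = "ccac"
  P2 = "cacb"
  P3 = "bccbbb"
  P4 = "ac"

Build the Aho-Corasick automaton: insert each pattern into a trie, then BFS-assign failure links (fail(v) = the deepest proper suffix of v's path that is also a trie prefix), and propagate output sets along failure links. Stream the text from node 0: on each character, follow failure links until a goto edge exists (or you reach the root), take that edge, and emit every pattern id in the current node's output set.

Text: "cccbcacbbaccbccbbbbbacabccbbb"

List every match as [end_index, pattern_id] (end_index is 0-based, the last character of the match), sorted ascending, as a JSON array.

Construct AC machine:
Trie nodes:
  0='ε' goto a→18 b→12 c→1
  1='c' goto a→9 b→2 c→6
  2='cb' goto a→3
  3='cba' goto b→4
  4='cbab' goto a→5
  5='cbaba' goto ·  [P0 ends]
  6='cc' goto a→7
  7='cca' goto c→8
  8='ccac' goto ·  [P1 ends]
  9='ca' goto c→10
  10='cac' goto b→11
  11='cacb' goto ·  [P2 ends]
  12='b' goto c→13
  13='bc' goto c→14
  14='bcc' goto b→15
  15='bccb' goto b→16
  16='bccbb' goto b→17
  17='bccbbb' goto ·  [P3 ends]
  18='a' goto c→19
  19='ac' goto ·  [P4 ends]

BFS fail/out derivation:
  fail(1) 'c': from fail(0)=0 chase 'c': 0 ⇒ 0;  out=∅∪out(0)=∅
  fail(12) 'b': from fail(0)=0 chase 'b': 0 ⇒ 0;  out=∅∪out(0)=∅
  fail(18) 'a': from fail(0)=0 chase 'a': 0 ⇒ 0;  out=∅∪out(0)=∅
  fail(2) 'cb': from fail(1)=0 chase 'b': 0 ⇒ 12;  out=∅∪out(12)=∅
  fail(6) 'cc': from fail(1)=0 chase 'c': 0 ⇒ 1;  out=∅∪out(1)=∅
  fail(9) 'ca': from fail(1)=0 chase 'a': 0 ⇒ 18;  out=∅∪out(18)=∅
  fail(13) 'bc': from fail(12)=0 chase 'c': 0 ⇒ 1;  out=∅∪out(1)=∅
  fail(19) 'ac': from fail(18)=0 chase 'c': 0 ⇒ 1;  out={4}∪out(1)={4}
  fail(3) 'cba': from fail(2)=12 chase 'a': 12→0 ⇒ 18;  out=∅∪out(18)=∅
  fail(7) 'cca': from fail(6)=1 chase 'a': 1 ⇒ 9;  out=∅∪out(9)=∅
  fail(10) 'cac': from fail(9)=18 chase 'c': 18 ⇒ 19;  out=∅∪out(19)={4}
  fail(14) 'bcc': from fail(13)=1 chase 'c': 1 ⇒ 6;  out=∅∪out(6)=∅
  fail(4) 'cbab': from fail(3)=18 chase 'b': 18→0 ⇒ 12;  out=∅∪out(12)=∅
  fail(8) 'ccac': from fail(7)=9 chase 'c': 9 ⇒ 10;  out={1}∪out(10)={1,4}
  fail(11) 'cacb': from fail(10)=19 chase 'b': 19→1 ⇒ 2;  out={2}∪out(2)={2}
  fail(15) 'bccb': from fail(14)=6 chase 'b': 6→1 ⇒ 2;  out=∅∪out(2)=∅
  fail(5) 'cbaba': from fail(4)=12 chase 'a': 12→0 ⇒ 18;  out={0}∪out(18)={0}
  fail(16) 'bccbb': from fail(15)=2 chase 'b': 2→12→0 ⇒ 12;  out=∅∪out(12)=∅
  fail(17) 'bccbbb': from fail(16)=12 chase 'b': 12→0 ⇒ 12;  out={3}∪out(12)={3}

Scan:
pos 0 'c': at 1
pos 1 'c': at 6
pos 2 'c': at 6 (via fail)
pos 3 'b': at 2 (via fail)
pos 4 'c': at 13 (via fail)
pos 5 'a': at 9 (via fail)
pos 6 'c': at 10  emit P4@[5:6]
pos 7 'b': at 11  emit P2@[4:7]
pos 8 'b': at 12 (via fail)
pos 9 'a': at 18 (via fail)
pos 10 'c': at 19  emit P4@[9:10]
pos 11 'c': at 6 (via fail)
pos 12 'b': at 2 (via fail)
pos 13 'c': at 13 (via fail)
pos 14 'c': at 14
pos 15 'b': at 15
pos 16 'b': at 16
pos 17 'b': at 17  emit P3@[12:17]
pos 18 'b': at 12 (via fail)
pos 19 'b': at 12 (via fail)
pos 20 'a': at 18 (via fail)
pos 21 'c': at 19  emit P4@[20:21]
pos 22 'a': at 9 (via fail)
pos 23 'b': at 12 (via fail)
pos 24 'c': at 13
pos 25 'c': at 14
pos 26 'b': at 15
pos 27 'b': at 16
pos 28 'b': at 17  emit P3@[23:28]

Result: [[6,4],[7,2],[10,4],[17,3],[21,4],[28,3]]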